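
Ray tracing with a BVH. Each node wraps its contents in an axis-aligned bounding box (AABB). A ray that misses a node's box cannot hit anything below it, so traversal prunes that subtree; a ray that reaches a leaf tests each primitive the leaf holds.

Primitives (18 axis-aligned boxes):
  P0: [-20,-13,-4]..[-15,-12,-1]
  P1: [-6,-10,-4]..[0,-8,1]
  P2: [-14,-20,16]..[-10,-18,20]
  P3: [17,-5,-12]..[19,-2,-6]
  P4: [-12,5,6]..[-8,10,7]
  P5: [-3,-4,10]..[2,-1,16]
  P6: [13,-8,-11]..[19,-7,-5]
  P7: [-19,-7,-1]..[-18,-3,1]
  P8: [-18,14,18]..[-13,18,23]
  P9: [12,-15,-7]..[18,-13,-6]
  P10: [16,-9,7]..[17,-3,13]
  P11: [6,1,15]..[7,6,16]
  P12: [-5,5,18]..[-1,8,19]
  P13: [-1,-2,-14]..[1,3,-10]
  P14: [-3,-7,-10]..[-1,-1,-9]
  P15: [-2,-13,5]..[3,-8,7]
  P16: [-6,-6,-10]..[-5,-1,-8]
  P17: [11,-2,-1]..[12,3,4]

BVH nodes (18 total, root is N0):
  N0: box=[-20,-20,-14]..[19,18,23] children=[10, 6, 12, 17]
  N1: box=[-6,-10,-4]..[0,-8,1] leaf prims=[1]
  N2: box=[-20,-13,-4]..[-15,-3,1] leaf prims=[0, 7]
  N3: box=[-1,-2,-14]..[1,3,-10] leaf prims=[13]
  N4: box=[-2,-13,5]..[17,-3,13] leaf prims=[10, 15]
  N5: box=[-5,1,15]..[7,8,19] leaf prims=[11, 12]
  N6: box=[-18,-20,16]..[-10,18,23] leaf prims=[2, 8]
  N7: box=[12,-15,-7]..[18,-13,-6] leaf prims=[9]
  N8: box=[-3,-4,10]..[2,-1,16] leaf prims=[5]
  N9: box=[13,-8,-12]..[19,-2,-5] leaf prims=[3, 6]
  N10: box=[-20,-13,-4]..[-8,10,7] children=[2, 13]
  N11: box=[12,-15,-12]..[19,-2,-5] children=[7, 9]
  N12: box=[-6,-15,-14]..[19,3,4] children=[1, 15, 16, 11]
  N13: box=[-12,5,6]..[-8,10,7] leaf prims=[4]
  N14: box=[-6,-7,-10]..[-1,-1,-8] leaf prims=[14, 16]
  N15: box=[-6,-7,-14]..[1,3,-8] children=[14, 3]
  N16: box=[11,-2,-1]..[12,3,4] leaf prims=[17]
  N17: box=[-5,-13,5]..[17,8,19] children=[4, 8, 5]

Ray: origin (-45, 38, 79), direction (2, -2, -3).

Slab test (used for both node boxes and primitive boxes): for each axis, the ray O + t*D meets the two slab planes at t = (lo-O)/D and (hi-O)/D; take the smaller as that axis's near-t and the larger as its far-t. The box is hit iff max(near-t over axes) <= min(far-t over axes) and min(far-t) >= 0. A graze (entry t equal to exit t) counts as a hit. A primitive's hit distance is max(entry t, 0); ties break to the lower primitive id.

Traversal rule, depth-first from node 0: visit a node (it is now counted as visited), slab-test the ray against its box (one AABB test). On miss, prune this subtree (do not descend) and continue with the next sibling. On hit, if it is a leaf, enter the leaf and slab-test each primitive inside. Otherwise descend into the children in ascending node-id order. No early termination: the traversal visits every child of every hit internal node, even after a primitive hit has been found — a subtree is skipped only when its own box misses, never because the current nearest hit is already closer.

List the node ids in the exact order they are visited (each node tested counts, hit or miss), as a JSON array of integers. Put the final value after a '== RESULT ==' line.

Traverse from the root:
N0 x:[25/2,32] y:[10,29] z:[56/3,31] -> hit [56/3,29], descend [6, 10, 12, 17]
  N6 x:[27/2,35/2] y:[10,29] z:[56/3,21] -> miss, prune
  N10 x:[25/2,37/2] y:[14,51/2] z:[24,83/3] -> miss, prune
  N12 x:[39/2,32] y:[35/2,53/2] z:[25,31] -> hit [25,53/2], descend [1, 11, 15, 16]
    N1 x:[39/2,45/2] y:[23,24] z:[26,83/3] -> miss, prune
    N11 x:[57/2,32] y:[20,53/2] z:[28,91/3] -> miss, prune
    N15 x:[39/2,23] y:[35/2,45/2] z:[29,31] -> miss, prune
    N16 x:[28,57/2] y:[35/2,20] z:[25,80/3] -> miss, prune
  N17 x:[20,31] y:[15,51/2] z:[20,74/3] -> hit [20,74/3], descend [4, 5, 8]
    N4 x:[43/2,31] y:[41/2,51/2] z:[22,74/3] -> hit [22,74/3] leaf, test {P10(miss), P15@t=24}
    N5 x:[20,26] y:[15,37/2] z:[20,64/3] -> miss, prune
    N8 x:[21,47/2] y:[39/2,21] z:[21,23] -> hit [21,21] leaf, test {P5@t=21}

order=[0, 6, 10, 12, 1, 11, 15, 16, 17, 4, 5, 8]  |boxes|=12  |leaves|=2  hit=P5

== RESULT ==
[0, 6, 10, 12, 1, 11, 15, 16, 17, 4, 5, 8]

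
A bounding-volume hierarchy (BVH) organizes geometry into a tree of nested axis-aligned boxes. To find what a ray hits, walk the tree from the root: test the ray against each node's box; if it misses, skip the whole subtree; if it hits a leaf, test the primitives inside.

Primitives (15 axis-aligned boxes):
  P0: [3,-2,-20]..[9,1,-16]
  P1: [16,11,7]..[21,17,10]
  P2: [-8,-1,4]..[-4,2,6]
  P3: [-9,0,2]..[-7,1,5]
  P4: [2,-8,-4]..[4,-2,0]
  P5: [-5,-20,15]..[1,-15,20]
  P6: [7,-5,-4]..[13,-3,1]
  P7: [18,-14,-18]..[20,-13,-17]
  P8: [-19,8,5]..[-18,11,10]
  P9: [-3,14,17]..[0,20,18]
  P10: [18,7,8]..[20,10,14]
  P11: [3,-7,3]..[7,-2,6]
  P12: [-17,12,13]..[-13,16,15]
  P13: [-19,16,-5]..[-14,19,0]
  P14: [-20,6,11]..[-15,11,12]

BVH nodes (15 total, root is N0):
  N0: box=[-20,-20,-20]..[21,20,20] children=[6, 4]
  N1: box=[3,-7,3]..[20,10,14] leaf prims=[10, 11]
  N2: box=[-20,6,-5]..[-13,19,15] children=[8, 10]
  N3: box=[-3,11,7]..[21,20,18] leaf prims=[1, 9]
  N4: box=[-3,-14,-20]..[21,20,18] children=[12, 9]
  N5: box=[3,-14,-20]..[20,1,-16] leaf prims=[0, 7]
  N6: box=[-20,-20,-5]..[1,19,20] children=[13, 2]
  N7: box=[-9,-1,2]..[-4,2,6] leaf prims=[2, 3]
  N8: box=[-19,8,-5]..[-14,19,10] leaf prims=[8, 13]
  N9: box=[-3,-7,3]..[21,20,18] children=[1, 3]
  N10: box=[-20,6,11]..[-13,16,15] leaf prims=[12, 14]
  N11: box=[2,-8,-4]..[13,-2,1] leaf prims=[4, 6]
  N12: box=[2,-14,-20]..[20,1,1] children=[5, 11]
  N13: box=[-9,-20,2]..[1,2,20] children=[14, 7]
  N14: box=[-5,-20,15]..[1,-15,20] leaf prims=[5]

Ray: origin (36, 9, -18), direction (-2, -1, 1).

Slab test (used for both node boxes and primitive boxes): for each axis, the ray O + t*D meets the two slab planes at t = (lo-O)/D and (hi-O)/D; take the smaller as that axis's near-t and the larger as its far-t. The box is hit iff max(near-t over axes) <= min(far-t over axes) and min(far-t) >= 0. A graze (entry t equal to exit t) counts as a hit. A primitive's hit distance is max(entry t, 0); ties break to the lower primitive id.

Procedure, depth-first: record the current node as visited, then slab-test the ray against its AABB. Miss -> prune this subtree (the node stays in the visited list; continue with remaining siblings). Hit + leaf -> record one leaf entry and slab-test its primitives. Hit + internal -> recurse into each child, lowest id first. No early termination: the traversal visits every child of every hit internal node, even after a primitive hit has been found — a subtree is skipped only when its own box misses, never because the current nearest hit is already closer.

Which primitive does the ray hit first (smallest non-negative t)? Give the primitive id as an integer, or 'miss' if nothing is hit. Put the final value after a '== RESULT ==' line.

Traverse from the root:
N0 x:[15/2,28] y:[-11,29] z:[-2,38] -> hit [15/2,28], descend [4, 6]
  N4 x:[15/2,39/2] y:[-11,23] z:[-2,36] -> hit [15/2,39/2], descend [9, 12]
    N9 x:[15/2,39/2] y:[-11,16] z:[21,36] -> miss, prune
    N12 x:[8,17] y:[8,23] z:[-2,19] -> hit [8,17], descend [5, 11]
      N5 x:[8,33/2] y:[8,23] z:[-2,2] -> miss, prune
      N11 x:[23/2,17] y:[11,17] z:[14,19] -> hit [14,17] leaf, test {P4@t=16, P6@t=14}
  N6 x:[35/2,28] y:[-10,29] z:[13,38] -> hit [35/2,28], descend [2, 13]
    N2 x:[49/2,28] y:[-10,3] z:[13,33] -> miss, prune
    N13 x:[35/2,45/2] y:[7,29] z:[20,38] -> hit [20,45/2], descend [7, 14]
      N7 x:[20,45/2] y:[7,10] z:[20,24] -> miss, prune
      N14 x:[35/2,41/2] y:[24,29] z:[33,38] -> miss, prune

Visited [0, 4, 9, 12, 5, 11, 6, 2, 13, 7, 14]. Tests: 11 box, 1 leaf. Nearest: P6.

== RESULT ==
6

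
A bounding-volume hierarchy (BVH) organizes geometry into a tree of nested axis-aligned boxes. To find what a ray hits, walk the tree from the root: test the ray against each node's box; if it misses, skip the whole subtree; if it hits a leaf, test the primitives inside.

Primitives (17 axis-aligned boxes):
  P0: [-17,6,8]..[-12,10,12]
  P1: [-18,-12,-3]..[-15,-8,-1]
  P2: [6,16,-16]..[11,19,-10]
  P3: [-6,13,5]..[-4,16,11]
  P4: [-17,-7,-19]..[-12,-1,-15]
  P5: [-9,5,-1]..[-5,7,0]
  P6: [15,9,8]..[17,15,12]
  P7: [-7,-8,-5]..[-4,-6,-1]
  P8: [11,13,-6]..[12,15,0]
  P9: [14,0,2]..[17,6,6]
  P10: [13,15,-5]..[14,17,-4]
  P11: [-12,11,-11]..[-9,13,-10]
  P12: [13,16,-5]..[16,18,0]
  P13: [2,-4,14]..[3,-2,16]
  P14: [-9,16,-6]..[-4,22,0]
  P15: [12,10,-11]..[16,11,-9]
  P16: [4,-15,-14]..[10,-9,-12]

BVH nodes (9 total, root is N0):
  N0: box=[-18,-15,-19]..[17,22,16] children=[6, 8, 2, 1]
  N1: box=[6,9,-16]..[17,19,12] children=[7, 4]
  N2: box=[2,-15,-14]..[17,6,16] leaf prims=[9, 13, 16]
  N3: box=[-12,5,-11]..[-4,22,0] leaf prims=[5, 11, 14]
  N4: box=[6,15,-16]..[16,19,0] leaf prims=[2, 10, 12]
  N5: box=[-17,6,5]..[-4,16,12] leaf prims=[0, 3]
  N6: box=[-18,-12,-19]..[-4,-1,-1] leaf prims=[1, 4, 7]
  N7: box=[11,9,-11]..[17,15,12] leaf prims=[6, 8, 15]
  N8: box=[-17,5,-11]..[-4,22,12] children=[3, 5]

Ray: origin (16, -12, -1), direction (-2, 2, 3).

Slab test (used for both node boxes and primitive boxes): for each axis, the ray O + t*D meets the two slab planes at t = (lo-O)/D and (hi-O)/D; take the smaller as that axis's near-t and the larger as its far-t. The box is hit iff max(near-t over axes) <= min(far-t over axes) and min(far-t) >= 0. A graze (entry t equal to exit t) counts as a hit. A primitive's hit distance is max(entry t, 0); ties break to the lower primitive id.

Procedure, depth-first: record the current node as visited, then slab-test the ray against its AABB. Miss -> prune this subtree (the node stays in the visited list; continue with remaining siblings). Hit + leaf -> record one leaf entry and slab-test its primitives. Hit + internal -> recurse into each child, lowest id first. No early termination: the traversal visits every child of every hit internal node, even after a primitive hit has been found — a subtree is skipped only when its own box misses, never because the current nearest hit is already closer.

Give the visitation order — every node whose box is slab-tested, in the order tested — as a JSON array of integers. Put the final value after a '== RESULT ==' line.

Traverse from the root:
N0 x:[-1/2,17] y:[-3/2,17] z:[-6,17/3] -> hit [-1/2,17/3], descend [1, 2, 6, 8]
  N1 x:[-1/2,5] y:[21/2,31/2] z:[-5,13/3] -> miss, prune
  N2 x:[-1/2,7] y:[-3/2,9] z:[-13/3,17/3] -> hit [-1/2,17/3] leaf, test {P9(miss), P13(miss), P16(miss)}
  N6 x:[10,17] y:[0,11/2] z:[-6,0] -> miss, prune
  N8 x:[10,33/2] y:[17/2,17] z:[-10/3,13/3] -> miss, prune

Summary -> nodes [0, 1, 2, 6, 8]; box-tests=5; leaf-entries=1; first=miss

== RESULT ==
[0, 1, 2, 6, 8]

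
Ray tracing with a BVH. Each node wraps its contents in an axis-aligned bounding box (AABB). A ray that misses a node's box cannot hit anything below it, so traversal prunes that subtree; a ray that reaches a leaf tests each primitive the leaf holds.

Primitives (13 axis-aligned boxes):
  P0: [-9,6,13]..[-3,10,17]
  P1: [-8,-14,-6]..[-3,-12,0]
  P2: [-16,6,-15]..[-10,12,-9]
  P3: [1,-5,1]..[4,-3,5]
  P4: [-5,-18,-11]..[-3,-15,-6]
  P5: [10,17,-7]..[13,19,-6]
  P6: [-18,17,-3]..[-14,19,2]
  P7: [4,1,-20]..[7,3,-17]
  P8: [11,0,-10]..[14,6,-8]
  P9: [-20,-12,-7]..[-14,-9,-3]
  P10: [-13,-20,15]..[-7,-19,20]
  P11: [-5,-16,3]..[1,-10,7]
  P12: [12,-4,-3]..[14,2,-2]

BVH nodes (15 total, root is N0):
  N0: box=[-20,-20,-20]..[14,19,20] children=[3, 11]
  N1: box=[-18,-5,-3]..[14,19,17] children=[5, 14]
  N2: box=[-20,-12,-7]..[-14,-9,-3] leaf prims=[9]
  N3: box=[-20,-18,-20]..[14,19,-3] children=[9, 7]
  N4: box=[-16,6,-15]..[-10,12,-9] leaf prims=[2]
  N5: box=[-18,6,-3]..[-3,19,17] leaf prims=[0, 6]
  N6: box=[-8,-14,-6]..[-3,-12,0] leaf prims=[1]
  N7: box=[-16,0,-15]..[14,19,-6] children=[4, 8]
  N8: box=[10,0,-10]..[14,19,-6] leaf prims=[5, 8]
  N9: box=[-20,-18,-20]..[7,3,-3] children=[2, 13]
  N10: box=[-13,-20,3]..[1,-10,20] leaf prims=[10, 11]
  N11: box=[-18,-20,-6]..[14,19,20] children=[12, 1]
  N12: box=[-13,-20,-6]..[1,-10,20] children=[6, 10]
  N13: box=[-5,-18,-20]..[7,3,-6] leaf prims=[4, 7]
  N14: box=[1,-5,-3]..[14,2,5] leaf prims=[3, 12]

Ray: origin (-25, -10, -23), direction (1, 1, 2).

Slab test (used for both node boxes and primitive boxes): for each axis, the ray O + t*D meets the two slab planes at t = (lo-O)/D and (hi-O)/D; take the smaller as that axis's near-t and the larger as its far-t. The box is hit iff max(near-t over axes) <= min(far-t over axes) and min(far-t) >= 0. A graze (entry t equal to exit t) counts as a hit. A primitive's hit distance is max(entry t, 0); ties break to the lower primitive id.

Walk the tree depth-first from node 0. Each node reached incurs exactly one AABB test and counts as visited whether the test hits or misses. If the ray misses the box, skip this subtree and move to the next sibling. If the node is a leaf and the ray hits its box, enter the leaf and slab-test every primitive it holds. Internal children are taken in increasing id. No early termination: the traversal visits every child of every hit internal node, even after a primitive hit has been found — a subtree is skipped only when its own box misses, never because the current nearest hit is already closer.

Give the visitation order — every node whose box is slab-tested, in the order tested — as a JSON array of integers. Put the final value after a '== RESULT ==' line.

Walk:
N0 x:[5,39] y:[-10,29] z:[3/2,43/2] -> hit [5,43/2], descend [3, 11]
  N3 x:[5,39] y:[-8,29] z:[3/2,10] -> hit [5,10], descend [7, 9]
    N7 x:[9,39] y:[10,29] z:[4,17/2] -> miss, prune
    N9 x:[5,32] y:[-8,13] z:[3/2,10] -> hit [5,10], descend [2, 13]
      N2 x:[5,11] y:[-2,1] z:[8,10] -> miss, prune
      N13 x:[20,32] y:[-8,13] z:[3/2,17/2] -> miss, prune
  N11 x:[7,39] y:[-10,29] z:[17/2,43/2] -> hit [17/2,43/2], descend [1, 12]
    N1 x:[7,39] y:[5,29] z:[10,20] -> hit [10,20], descend [5, 14]
      N5 x:[7,22] y:[16,29] z:[10,20] -> hit [16,20] leaf, test {P0@t=18, P6(miss)}
      N14 x:[26,39] y:[5,12] z:[10,14] -> miss, prune
    N12 x:[12,26] y:[-10,0] z:[17/2,43/2] -> miss, prune

Visited [0, 3, 7, 9, 2, 13, 11, 1, 5, 14, 12]. Tests: 11 box, 1 leaf. Nearest: P0.

== RESULT ==
[0, 3, 7, 9, 2, 13, 11, 1, 5, 14, 12]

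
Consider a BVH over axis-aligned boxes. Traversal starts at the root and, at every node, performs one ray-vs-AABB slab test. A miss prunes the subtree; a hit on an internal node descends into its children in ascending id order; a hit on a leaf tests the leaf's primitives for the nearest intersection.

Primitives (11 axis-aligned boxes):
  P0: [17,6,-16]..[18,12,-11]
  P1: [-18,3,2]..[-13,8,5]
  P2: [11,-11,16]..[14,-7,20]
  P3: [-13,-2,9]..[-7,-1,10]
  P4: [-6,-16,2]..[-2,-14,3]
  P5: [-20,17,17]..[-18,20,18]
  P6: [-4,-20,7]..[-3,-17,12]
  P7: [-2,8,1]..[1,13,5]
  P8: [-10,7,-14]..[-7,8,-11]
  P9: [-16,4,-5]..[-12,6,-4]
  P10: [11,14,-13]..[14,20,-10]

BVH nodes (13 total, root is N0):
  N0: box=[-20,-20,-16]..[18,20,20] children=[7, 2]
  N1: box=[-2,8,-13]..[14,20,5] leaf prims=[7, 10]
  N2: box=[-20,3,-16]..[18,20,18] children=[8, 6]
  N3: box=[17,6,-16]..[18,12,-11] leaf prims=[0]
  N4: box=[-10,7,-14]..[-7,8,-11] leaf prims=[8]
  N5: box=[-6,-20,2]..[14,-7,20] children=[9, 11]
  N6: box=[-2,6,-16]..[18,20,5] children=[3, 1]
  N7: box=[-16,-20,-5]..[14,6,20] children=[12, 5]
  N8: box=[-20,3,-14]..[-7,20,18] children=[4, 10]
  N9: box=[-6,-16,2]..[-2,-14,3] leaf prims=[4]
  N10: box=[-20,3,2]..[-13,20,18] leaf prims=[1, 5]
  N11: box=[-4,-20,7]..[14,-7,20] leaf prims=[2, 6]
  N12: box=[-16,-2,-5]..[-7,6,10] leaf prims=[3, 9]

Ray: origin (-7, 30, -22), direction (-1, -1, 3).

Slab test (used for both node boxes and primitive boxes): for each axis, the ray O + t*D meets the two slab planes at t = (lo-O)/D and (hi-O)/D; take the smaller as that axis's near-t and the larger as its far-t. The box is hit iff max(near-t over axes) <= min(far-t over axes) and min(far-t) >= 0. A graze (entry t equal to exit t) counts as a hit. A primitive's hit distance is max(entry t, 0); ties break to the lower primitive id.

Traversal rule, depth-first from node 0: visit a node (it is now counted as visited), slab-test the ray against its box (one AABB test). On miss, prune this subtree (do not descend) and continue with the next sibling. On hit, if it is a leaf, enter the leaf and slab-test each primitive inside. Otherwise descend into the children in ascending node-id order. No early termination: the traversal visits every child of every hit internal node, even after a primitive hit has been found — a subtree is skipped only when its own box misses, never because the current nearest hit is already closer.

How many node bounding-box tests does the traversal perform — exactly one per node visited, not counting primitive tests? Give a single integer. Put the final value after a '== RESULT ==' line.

Trace the traversal:
N0 x:[-25,13] y:[10,50] z:[2,14] -> hit [10,13], descend [2, 7]
  N2 x:[-25,13] y:[10,27] z:[2,40/3] -> hit [10,13], descend [6, 8]
    N6 x:[-25,-5] y:[10,24] z:[2,9] -> miss, prune
    N8 x:[0,13] y:[10,27] z:[8/3,40/3] -> hit [10,13], descend [4, 10]
      N4 x:[0,3] y:[22,23] z:[8/3,11/3] -> miss, prune
      N10 x:[6,13] y:[10,27] z:[8,40/3] -> hit [10,13] leaf, test {P1(miss), P5@t=13}
  N7 x:[-21,9] y:[24,50] z:[17/3,14] -> miss, prune

order=[0, 2, 6, 8, 4, 10, 7]  |boxes|=7  |leaves|=1  hit=P5

== RESULT ==
7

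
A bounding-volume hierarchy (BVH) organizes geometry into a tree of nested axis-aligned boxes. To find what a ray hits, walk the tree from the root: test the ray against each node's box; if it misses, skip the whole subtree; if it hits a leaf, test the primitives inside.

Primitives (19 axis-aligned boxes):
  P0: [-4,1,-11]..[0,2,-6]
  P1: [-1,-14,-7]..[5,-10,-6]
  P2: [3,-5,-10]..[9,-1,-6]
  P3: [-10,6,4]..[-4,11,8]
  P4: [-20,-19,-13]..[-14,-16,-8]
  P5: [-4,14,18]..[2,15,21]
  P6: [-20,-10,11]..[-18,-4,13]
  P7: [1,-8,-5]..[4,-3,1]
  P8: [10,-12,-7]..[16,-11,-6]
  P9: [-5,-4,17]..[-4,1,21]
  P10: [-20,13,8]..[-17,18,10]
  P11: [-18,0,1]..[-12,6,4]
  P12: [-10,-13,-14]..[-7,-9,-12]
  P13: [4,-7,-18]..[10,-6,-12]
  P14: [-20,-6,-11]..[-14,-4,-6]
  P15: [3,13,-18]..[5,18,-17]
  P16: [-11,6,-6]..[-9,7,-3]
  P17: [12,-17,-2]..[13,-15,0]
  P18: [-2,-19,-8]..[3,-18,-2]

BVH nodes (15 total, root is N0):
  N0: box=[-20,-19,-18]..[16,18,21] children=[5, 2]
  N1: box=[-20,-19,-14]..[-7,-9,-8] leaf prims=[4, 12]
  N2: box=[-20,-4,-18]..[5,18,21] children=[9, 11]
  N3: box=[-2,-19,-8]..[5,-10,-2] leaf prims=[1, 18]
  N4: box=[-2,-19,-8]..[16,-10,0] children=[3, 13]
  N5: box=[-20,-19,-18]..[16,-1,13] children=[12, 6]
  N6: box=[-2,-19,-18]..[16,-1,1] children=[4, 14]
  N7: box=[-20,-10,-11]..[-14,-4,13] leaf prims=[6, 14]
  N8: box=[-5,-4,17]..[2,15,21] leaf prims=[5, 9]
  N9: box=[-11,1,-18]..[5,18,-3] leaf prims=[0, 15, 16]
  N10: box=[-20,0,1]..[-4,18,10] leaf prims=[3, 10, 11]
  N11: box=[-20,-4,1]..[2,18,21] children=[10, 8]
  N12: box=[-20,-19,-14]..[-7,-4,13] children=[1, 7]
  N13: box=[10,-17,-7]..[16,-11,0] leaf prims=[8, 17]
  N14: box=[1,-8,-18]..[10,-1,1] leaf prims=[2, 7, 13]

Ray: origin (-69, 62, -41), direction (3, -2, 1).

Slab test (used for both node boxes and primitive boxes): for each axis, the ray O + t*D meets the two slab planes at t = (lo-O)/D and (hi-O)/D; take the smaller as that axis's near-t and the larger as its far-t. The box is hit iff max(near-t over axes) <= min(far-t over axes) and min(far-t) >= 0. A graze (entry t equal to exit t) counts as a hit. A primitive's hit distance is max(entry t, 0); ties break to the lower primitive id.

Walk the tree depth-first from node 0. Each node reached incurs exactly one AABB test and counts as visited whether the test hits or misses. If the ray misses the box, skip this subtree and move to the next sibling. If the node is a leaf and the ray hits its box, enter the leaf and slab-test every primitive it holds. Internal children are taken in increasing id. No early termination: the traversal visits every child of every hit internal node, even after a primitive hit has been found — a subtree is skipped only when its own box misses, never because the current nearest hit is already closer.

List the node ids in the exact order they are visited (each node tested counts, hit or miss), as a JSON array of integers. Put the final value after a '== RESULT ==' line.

Trace the traversal:
N0 x:[49/3,85/3] y:[22,81/2] z:[23,62] -> hit [23,85/3], descend [2, 5]
  N2 x:[49/3,74/3] y:[22,33] z:[23,62] -> hit [23,74/3], descend [9, 11]
    N9 x:[58/3,74/3] y:[22,61/2] z:[23,38] -> hit [23,74/3] leaf, test {P0(miss), P15@t=24, P16(miss)}
    N11 x:[49/3,71/3] y:[22,33] z:[42,62] -> miss, prune
  N5 x:[49/3,85/3] y:[63/2,81/2] z:[23,54] -> miss, prune

5 AABB tests over nodes [0, 2, 9, 11, 5]; 1 leaf entered; closest P15.

== RESULT ==
[0, 2, 9, 11, 5]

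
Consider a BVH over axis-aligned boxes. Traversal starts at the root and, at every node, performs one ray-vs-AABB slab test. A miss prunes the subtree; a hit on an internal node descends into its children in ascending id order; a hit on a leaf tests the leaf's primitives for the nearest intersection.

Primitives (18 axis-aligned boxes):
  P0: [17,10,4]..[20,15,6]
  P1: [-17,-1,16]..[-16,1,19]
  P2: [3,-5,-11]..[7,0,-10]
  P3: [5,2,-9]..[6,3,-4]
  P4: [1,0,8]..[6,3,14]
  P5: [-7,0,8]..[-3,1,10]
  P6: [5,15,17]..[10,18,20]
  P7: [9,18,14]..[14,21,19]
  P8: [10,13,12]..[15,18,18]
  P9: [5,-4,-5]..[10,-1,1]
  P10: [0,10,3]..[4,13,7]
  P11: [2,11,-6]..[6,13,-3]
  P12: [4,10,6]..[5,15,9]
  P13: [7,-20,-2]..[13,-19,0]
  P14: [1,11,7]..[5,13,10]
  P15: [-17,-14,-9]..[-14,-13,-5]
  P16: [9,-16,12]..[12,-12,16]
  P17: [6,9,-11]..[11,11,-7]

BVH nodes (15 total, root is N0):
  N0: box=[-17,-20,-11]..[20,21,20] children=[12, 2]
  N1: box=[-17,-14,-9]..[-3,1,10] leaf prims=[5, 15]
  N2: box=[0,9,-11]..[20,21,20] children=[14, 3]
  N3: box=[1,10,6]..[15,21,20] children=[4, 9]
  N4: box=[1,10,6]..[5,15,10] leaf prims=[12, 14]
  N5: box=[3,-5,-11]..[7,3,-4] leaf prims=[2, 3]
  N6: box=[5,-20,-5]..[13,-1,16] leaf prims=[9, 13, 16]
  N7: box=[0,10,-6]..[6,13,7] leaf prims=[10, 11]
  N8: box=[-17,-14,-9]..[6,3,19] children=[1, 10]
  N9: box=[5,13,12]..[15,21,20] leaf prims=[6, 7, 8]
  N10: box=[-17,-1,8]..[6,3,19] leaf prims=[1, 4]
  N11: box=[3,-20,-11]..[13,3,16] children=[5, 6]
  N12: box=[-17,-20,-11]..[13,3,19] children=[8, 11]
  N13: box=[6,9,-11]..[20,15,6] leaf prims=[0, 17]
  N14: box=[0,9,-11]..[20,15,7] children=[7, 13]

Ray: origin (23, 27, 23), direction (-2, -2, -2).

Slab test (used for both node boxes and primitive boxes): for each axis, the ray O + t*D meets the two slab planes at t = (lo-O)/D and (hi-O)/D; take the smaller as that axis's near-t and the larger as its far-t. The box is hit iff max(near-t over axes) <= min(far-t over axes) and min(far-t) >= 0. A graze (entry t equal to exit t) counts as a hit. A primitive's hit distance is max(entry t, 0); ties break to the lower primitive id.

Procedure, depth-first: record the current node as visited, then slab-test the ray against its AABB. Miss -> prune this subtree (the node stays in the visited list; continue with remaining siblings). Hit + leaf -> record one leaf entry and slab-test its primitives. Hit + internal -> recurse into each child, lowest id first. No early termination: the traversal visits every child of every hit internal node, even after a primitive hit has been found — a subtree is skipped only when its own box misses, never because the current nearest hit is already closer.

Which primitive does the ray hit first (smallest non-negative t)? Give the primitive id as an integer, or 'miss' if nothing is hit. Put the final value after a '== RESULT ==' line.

Walk:
N0 x:[3/2,20] y:[3,47/2] z:[3/2,17] -> hit [3,17], descend [2, 12]
  N2 x:[3/2,23/2] y:[3,9] z:[3/2,17] -> hit [3,9], descend [3, 14]
    N3 x:[4,11] y:[3,17/2] z:[3/2,17/2] -> hit [4,17/2], descend [4, 9]
      N4 x:[9,11] y:[6,17/2] z:[13/2,17/2] -> miss, prune
      N9 x:[4,9] y:[3,7] z:[3/2,11/2] -> hit [4,11/2] leaf, test {P6(miss), P7@t=9/2, P8@t=9/2}
    N14 x:[3/2,23/2] y:[6,9] z:[8,17] -> hit [8,9], descend [7, 13]
      N7 x:[17/2,23/2] y:[7,17/2] z:[8,29/2] -> hit [17/2,17/2] leaf, test {P10(miss), P11(miss)}
      N13 x:[3/2,17/2] y:[6,9] z:[17/2,17] -> hit [17/2,17/2] leaf, test {P0(miss), P17(miss)}
  N12 x:[5,20] y:[12,47/2] z:[2,17] -> hit [12,17], descend [8, 11]
    N8 x:[17/2,20] y:[12,41/2] z:[2,16] -> hit [12,16], descend [1, 10]
      N1 x:[13,20] y:[13,41/2] z:[13/2,16] -> hit [13,16] leaf, test {P5(miss), P15(miss)}
      N10 x:[17/2,20] y:[12,14] z:[2,15/2] -> miss, prune
    N11 x:[5,10] y:[12,47/2] z:[7/2,17] -> miss, prune

Visited [0, 2, 3, 4, 9, 14, 7, 13, 12, 8, 1, 10, 11]. Tests: 13 box, 4 leaf. Nearest: P7.

== RESULT ==
7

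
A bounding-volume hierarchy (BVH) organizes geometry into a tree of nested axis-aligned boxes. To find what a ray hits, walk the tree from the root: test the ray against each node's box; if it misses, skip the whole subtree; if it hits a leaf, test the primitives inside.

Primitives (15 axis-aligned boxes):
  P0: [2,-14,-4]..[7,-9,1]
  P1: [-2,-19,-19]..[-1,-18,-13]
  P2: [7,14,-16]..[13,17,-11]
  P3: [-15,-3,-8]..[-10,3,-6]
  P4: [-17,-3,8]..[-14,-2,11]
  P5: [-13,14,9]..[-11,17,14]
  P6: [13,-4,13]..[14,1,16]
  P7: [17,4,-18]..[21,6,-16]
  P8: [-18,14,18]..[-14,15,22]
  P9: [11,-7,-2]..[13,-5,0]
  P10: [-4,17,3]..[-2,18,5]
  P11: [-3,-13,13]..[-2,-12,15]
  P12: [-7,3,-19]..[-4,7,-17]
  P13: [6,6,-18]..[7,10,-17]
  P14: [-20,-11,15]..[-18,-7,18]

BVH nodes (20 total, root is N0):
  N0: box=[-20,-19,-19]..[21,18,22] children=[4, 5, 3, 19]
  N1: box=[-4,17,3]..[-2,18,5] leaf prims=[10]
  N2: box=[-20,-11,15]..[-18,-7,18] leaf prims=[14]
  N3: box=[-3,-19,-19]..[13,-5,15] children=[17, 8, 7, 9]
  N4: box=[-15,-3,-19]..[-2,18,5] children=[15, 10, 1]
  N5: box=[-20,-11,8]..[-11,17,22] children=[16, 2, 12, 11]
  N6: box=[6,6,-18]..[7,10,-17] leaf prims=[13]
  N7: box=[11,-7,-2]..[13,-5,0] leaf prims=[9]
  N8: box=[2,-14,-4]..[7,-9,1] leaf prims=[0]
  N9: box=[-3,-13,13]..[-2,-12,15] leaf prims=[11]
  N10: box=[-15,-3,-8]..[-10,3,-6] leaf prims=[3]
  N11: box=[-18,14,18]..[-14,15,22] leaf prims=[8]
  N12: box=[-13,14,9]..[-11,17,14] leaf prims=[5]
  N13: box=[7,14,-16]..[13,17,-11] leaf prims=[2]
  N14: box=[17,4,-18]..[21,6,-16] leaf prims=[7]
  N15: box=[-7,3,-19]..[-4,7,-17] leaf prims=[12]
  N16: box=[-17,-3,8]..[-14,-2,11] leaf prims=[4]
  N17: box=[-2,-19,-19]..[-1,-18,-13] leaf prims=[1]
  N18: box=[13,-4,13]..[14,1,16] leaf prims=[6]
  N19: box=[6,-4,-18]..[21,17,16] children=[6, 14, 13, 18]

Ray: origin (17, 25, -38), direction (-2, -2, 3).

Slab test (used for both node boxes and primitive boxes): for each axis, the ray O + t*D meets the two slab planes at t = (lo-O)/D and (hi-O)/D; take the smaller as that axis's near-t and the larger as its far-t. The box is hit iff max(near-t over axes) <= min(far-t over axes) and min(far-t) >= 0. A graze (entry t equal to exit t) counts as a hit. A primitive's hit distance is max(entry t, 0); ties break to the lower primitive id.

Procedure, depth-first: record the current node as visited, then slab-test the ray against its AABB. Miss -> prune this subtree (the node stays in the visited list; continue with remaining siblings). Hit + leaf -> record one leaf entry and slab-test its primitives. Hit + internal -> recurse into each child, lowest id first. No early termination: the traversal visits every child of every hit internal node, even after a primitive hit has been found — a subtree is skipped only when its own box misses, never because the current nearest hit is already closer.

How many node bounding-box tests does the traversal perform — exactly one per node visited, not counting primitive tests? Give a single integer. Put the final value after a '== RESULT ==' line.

Traverse from the root:
N0 x:[-2,37/2] y:[7/2,22] z:[19/3,20] -> hit [19/3,37/2], descend [3, 4, 5, 19]
  N3 x:[2,10] y:[15,22] z:[19/3,53/3] -> miss, prune
  N4 x:[19/2,16] y:[7/2,14] z:[19/3,43/3] -> hit [19/2,14], descend [1, 10, 15]
    N1 x:[19/2,21/2] y:[7/2,4] z:[41/3,43/3] -> miss, prune
    N10 x:[27/2,16] y:[11,14] z:[10,32/3] -> miss, prune
    N15 x:[21/2,12] y:[9,11] z:[19/3,7] -> miss, prune
  N5 x:[14,37/2] y:[4,18] z:[46/3,20] -> hit [46/3,18], descend [2, 11, 12, 16]
    N2 x:[35/2,37/2] y:[16,18] z:[53/3,56/3] -> hit [53/3,18] leaf, test {P14@t=53/3}
    N11 x:[31/2,35/2] y:[5,11/2] z:[56/3,20] -> miss, prune
    N12 x:[14,15] y:[4,11/2] z:[47/3,52/3] -> miss, prune
    N16 x:[31/2,17] y:[27/2,14] z:[46/3,49/3] -> miss, prune
  N19 x:[-2,11/2] y:[4,29/2] z:[20/3,18] -> miss, prune

order=[0, 3, 4, 1, 10, 15, 5, 2, 11, 12, 16, 19]  |boxes|=12  |leaves|=1  hit=P14

== RESULT ==
12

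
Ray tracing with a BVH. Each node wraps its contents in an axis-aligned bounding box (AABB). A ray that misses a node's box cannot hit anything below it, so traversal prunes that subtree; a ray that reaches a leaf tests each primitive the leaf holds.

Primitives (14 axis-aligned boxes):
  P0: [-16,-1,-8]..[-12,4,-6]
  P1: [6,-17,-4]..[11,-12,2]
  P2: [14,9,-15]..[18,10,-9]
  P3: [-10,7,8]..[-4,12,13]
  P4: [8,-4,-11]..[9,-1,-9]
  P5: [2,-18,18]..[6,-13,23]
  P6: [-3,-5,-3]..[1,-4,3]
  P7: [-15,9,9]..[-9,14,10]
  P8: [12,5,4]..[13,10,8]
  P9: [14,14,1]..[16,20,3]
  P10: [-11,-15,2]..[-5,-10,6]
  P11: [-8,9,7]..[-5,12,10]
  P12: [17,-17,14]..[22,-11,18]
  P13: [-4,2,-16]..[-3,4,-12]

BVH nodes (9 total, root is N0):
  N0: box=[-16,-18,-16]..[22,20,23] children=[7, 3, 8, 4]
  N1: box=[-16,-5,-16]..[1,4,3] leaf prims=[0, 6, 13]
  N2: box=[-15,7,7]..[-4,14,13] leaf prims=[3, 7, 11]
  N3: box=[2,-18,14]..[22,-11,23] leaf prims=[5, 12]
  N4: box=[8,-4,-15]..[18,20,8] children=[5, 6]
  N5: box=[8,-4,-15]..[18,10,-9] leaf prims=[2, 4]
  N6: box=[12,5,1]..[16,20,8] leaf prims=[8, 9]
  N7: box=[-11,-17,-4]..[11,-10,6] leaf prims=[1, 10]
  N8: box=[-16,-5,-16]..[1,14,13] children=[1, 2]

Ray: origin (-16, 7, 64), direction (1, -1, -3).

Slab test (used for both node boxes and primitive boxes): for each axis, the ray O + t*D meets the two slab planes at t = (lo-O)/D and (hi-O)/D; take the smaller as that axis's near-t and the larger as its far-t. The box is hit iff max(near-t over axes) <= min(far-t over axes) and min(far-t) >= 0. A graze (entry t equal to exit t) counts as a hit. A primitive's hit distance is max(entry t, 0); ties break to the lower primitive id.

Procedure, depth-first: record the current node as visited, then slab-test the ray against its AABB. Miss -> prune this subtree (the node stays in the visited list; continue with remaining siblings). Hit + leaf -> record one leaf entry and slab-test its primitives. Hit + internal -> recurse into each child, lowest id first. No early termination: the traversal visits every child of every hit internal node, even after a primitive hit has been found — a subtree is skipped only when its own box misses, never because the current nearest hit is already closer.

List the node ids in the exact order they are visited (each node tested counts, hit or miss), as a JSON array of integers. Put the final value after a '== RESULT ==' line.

Trace the traversal:
N0 x:[0,38] y:[-13,25] z:[41/3,80/3] -> hit [41/3,25], descend [3, 4, 7, 8]
  N3 x:[18,38] y:[18,25] z:[41/3,50/3] -> miss, prune
  N4 x:[24,34] y:[-13,11] z:[56/3,79/3] -> miss, prune
  N7 x:[5,27] y:[17,24] z:[58/3,68/3] -> hit [58/3,68/3] leaf, test {P1@t=22, P10(miss)}
  N8 x:[0,17] y:[-7,12] z:[17,80/3] -> miss, prune

Summary -> nodes [0, 3, 4, 7, 8]; box-tests=5; leaf-entries=1; first=P1

== RESULT ==
[0, 3, 4, 7, 8]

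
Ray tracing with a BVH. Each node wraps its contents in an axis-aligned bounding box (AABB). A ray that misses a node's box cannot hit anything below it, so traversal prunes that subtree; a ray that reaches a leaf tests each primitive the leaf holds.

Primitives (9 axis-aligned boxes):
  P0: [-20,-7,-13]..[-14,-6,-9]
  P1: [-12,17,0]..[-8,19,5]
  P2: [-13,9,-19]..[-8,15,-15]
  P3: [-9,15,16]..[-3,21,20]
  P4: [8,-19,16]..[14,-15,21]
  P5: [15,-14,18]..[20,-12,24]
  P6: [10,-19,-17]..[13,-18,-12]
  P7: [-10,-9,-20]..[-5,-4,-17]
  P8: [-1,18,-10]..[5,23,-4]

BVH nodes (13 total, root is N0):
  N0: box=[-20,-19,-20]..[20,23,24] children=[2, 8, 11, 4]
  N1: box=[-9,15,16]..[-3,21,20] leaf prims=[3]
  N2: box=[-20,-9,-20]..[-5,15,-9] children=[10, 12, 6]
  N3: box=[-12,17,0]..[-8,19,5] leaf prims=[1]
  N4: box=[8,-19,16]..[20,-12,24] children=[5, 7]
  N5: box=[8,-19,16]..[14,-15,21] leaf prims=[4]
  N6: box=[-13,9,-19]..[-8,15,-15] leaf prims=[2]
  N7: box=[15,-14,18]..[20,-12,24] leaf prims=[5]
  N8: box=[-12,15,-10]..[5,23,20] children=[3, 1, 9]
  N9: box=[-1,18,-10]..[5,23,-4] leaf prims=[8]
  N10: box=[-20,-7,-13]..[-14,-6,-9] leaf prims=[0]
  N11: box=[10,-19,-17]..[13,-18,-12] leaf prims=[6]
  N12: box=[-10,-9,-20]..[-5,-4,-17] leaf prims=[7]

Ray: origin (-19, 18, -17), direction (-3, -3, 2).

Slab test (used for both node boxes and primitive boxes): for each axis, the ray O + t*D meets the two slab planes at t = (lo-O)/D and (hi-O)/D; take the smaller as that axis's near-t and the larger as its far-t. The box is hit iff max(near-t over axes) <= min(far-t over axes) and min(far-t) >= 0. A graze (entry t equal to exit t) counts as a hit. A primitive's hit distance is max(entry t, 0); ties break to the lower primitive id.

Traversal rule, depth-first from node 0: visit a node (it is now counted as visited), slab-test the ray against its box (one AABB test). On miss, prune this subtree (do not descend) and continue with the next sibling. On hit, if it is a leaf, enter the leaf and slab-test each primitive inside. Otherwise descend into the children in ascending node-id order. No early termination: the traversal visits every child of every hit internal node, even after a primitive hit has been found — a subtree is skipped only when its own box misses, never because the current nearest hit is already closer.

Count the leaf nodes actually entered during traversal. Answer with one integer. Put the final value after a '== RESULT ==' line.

Walk:
N0 x:[-13,1/3] y:[-5/3,37/3] z:[-3/2,41/2] -> hit [-3/2,1/3], descend [2, 4, 8, 11]
  N2 x:[-14/3,1/3] y:[1,9] z:[-3/2,4] -> miss, prune
  N4 x:[-13,-9] y:[10,37/3] z:[33/2,41/2] -> miss, prune
  N8 x:[-8,-7/3] y:[-5/3,1] z:[7/2,37/2] -> miss, prune
  N11 x:[-32/3,-29/3] y:[12,37/3] z:[0,5/2] -> miss, prune

order=[0, 2, 4, 8, 11]  |boxes|=5  |leaves|=0  hit=miss

== RESULT ==
0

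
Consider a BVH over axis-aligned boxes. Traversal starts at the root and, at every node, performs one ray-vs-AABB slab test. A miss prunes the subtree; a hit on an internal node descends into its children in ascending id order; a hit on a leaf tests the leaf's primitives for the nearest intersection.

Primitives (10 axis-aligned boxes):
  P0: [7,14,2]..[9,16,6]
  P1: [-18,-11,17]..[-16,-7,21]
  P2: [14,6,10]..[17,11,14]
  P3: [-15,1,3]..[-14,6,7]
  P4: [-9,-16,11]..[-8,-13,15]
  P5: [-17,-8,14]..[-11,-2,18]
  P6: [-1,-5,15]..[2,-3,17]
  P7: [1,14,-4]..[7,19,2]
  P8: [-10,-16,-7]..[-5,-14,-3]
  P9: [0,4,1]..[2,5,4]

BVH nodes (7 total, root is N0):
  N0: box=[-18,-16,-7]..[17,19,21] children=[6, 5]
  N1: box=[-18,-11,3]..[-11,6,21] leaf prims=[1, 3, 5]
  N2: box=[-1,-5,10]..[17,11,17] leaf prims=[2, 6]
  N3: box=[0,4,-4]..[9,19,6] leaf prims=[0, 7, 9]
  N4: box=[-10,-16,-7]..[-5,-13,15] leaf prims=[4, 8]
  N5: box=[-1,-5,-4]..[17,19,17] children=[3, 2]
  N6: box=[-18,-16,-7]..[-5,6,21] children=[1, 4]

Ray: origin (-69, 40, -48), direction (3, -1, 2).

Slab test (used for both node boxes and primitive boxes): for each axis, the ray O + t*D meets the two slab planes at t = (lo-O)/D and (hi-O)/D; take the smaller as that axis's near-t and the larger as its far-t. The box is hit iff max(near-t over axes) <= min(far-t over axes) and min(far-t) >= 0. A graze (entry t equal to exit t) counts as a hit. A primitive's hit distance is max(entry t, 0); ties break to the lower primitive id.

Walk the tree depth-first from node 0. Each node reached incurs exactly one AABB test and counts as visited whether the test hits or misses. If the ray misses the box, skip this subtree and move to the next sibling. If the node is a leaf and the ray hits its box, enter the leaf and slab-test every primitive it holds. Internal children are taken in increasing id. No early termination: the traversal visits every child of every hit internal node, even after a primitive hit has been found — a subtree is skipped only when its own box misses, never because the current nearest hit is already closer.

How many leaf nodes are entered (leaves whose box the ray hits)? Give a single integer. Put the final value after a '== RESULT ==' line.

Walk:
N0 x:[17,86/3] y:[21,56] z:[41/2,69/2] -> hit [21,86/3], descend [5, 6]
  N5 x:[68/3,86/3] y:[21,45] z:[22,65/2] -> hit [68/3,86/3], descend [2, 3]
    N2 x:[68/3,86/3] y:[29,45] z:[29,65/2] -> miss, prune
    N3 x:[23,26] y:[21,36] z:[22,27] -> hit [23,26] leaf, test {P0@t=76/3, P7@t=70/3, P9(miss)}
  N6 x:[17,64/3] y:[34,56] z:[41/2,69/2] -> miss, prune

Visited [0, 5, 2, 3, 6]. Tests: 5 box, 1 leaf. Nearest: P7.

== RESULT ==
1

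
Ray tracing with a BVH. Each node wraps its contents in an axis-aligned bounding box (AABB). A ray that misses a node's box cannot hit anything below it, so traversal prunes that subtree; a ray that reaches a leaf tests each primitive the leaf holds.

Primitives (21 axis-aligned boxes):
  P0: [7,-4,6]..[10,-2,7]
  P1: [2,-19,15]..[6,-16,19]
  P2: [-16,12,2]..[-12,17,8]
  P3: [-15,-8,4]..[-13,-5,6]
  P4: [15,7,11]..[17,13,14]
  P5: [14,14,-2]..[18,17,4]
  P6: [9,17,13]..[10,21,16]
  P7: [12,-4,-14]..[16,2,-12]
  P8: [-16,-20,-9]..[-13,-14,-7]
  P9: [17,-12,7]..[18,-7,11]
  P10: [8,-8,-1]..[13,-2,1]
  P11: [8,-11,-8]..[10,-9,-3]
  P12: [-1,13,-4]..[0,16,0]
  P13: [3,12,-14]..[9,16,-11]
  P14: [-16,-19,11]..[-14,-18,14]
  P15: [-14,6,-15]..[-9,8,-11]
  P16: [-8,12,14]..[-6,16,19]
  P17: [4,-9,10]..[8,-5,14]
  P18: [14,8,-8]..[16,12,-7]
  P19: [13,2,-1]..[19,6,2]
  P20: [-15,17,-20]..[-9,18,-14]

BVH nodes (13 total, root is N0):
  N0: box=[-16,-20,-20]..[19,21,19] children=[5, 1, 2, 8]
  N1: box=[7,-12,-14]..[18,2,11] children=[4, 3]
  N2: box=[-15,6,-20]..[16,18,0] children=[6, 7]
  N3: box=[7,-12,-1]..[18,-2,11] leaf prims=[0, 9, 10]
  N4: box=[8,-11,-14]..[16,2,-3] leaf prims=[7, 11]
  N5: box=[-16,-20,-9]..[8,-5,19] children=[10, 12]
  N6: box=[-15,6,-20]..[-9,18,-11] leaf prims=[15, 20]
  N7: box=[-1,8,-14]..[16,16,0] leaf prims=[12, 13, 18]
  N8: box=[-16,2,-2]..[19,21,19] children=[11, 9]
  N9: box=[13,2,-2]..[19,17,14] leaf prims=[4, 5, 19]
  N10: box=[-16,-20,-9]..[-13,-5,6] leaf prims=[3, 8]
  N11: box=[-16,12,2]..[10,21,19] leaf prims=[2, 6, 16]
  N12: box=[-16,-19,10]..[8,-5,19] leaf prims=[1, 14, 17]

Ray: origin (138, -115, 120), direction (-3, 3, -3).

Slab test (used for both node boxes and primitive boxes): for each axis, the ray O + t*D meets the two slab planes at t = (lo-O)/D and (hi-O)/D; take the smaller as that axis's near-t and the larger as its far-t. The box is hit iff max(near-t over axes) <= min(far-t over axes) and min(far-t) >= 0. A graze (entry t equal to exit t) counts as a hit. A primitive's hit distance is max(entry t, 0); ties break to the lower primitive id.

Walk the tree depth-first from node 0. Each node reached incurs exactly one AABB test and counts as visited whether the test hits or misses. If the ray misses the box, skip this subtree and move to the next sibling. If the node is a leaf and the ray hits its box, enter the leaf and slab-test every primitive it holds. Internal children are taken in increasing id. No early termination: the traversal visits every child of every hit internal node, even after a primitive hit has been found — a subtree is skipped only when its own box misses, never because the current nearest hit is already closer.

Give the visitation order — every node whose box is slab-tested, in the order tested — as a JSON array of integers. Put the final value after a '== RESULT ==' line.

Walk:
N0 x:[119/3,154/3] y:[95/3,136/3] z:[101/3,140/3] -> hit [119/3,136/3], descend [1, 2, 5, 8]
  N1 x:[40,131/3] y:[103/3,39] z:[109/3,134/3] -> miss, prune
  N2 x:[122/3,51] y:[121/3,133/3] z:[40,140/3] -> hit [122/3,133/3], descend [6, 7]
    N6 x:[49,51] y:[121/3,133/3] z:[131/3,140/3] -> miss, prune
    N7 x:[122/3,139/3] y:[41,131/3] z:[40,134/3] -> hit [41,131/3] leaf, test {P12(miss), P13@t=131/3, P18(miss)}
  N5 x:[130/3,154/3] y:[95/3,110/3] z:[101/3,43] -> miss, prune
  N8 x:[119/3,154/3] y:[39,136/3] z:[101/3,122/3] -> hit [119/3,122/3], descend [9, 11]
    N9 x:[119/3,125/3] y:[39,44] z:[106/3,122/3] -> hit [119/3,122/3] leaf, test {P4(miss), P5(miss), P19@t=119/3}
    N11 x:[128/3,154/3] y:[127/3,136/3] z:[101/3,118/3] -> miss, prune

9 AABB tests over nodes [0, 1, 2, 6, 7, 5, 8, 9, 11]; 2 leaves entered; closest P19.

== RESULT ==
[0, 1, 2, 6, 7, 5, 8, 9, 11]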